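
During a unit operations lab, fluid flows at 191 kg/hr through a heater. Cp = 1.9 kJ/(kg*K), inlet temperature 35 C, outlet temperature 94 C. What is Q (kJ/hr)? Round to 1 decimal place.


Q = m_dot * Cp * (T2 - T1)
Q = 191 * 1.9 * (94 - 35)
Q = 191 * 1.9 * 59
Q = 21411.1 kJ/hr


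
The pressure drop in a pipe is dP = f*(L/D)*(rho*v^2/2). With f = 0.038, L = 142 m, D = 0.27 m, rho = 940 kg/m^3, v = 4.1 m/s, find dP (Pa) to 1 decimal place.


dP = f * (L/D) * (rho*v^2/2)
dP = 0.038 * (142/0.27) * (940*4.1^2/2)
L/D = 525.92592593
rho*v^2/2 = 940*16.81/2 = 7900.7
dP = 0.038 * 525.92592593 * 7900.7
dP = 157897.0 Pa


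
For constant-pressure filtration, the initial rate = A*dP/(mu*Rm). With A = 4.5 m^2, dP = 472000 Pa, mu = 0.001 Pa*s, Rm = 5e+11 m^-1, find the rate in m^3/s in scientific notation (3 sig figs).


rate = A * dP / (mu * Rm)
rate = 4.5 * 472000 / (0.001 * 5e+11)
rate = 2124000.0 / 5.000e+08
rate = 4.25e-03 m^3/s


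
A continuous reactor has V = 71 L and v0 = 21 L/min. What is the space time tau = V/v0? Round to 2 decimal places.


tau = V / v0
tau = 71 / 21
tau = 3.38 min


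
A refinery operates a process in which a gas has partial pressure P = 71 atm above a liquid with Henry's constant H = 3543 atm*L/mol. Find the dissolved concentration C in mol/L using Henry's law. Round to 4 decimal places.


C = P / H
C = 71 / 3543
C = 0.0200 mol/L


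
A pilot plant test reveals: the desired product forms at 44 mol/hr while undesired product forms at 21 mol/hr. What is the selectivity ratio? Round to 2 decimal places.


S = desired product rate / undesired product rate
S = 44 / 21
S = 2.10


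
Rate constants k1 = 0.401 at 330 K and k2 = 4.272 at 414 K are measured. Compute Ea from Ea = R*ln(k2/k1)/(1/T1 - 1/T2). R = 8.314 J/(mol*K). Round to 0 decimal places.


Ea = R * ln(k2/k1) / (1/T1 - 1/T2)
ln(k2/k1) = ln(4.272/0.401) = 2.365876
1/T1 - 1/T2 = 1/330 - 1/414 = 0.000614844093
Ea = 8.314 * 2.365876 / 0.000614844093
Ea = 31992 J/mol


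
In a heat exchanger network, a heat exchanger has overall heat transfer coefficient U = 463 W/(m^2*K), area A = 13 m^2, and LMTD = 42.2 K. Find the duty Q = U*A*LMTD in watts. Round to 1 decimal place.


Q = U * A * LMTD
Q = 463 * 13 * 42.2
Q = 254001.8 W


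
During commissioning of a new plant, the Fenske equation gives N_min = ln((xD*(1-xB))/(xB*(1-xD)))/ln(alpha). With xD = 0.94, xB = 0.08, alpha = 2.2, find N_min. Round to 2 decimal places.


N_min = ln((xD*(1-xB))/(xB*(1-xD))) / ln(alpha)
Numerator inside ln: 0.8648 / 0.0048 = 180.166667
ln(180.166667) = 5.193882
ln(alpha) = ln(2.2) = 0.788457
N_min = 5.193882 / 0.788457 = 6.59


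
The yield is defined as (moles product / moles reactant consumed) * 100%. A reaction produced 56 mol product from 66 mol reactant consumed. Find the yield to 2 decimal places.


Yield = (moles product / moles consumed) * 100%
Yield = (56 / 66) * 100
Yield = 0.8485 * 100
Yield = 84.85%


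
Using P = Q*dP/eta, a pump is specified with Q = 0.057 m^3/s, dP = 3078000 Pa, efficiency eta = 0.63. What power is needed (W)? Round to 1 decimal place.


P = Q * dP / eta
P = 0.057 * 3078000 / 0.63
P = 175446.0 / 0.63
P = 278485.7 W


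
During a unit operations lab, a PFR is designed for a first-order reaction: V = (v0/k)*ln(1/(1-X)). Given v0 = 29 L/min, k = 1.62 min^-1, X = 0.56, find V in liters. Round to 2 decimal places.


V = (v0/k) * ln(1/(1-X))
V = (29/1.62) * ln(1/(1-0.56))
V = 17.901235 * ln(2.272727)
V = 17.901235 * 0.82098
V = 14.70 L


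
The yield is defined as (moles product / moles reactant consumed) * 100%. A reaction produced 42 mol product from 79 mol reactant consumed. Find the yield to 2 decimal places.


Yield = (moles product / moles consumed) * 100%
Yield = (42 / 79) * 100
Yield = 0.5316 * 100
Yield = 53.16%


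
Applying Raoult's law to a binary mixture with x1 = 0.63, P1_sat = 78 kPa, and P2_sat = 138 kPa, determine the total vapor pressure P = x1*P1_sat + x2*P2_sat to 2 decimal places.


P = x1*P1_sat + x2*P2_sat
x2 = 1 - x1 = 1 - 0.63 = 0.37
P = 0.63*78 + 0.37*138
P = 49.14 + 51.06
P = 100.20 kPa


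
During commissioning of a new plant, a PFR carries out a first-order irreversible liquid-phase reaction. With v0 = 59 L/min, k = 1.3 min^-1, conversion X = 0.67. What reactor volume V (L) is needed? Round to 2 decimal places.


V = (v0/k) * ln(1/(1-X))
V = (59/1.3) * ln(1/(1-0.67))
V = 45.384615 * ln(3.030303)
V = 45.384615 * 1.108663
V = 50.32 L


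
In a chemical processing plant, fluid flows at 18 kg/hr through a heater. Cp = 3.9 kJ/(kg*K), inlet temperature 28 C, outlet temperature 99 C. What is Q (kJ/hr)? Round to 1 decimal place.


Q = m_dot * Cp * (T2 - T1)
Q = 18 * 3.9 * (99 - 28)
Q = 18 * 3.9 * 71
Q = 4984.2 kJ/hr


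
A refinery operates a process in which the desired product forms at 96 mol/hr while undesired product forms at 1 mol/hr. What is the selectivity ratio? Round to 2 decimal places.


S = desired product rate / undesired product rate
S = 96 / 1
S = 96.00


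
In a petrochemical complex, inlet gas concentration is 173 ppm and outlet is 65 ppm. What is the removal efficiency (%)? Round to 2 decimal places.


Efficiency = (G_in - G_out) / G_in * 100%
Efficiency = (173 - 65) / 173 * 100
Efficiency = 108 / 173 * 100
Efficiency = 62.43%


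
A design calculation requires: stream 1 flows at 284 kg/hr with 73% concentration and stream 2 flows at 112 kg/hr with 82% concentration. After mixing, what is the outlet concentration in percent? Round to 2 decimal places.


Mass balance on solute: F1*x1 + F2*x2 = F3*x3
F3 = F1 + F2 = 284 + 112 = 396 kg/hr
x3 = (F1*x1 + F2*x2)/F3
x3 = (284*0.73 + 112*0.82) / 396
x3 = 75.55%


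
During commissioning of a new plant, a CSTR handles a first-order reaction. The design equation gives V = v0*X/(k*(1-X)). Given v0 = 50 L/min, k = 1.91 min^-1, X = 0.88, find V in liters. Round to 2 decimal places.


V = v0 * X / (k * (1 - X))
V = 50 * 0.88 / (1.91 * (1 - 0.88))
V = 44.0 / (1.91 * 0.12)
V = 44.0 / 0.2292
V = 191.97 L


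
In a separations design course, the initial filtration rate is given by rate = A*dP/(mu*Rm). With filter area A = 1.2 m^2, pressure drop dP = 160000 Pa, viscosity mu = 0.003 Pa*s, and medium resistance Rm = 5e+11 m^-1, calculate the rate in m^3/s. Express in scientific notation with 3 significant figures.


rate = A * dP / (mu * Rm)
rate = 1.2 * 160000 / (0.003 * 5e+11)
rate = 192000.0 / 1.500e+09
rate = 1.28e-04 m^3/s


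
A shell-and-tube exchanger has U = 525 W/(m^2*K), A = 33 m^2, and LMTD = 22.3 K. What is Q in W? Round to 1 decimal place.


Q = U * A * LMTD
Q = 525 * 33 * 22.3
Q = 386347.5 W


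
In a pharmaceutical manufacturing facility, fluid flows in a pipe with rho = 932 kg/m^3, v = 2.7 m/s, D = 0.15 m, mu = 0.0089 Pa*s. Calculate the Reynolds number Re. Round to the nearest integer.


Re = rho * v * D / mu
Re = 932 * 2.7 * 0.15 / 0.0089
Re = 377.46 / 0.0089
Re = 42411


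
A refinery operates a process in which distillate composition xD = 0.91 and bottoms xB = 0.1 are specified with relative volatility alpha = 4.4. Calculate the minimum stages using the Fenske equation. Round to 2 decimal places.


N_min = ln((xD*(1-xB))/(xB*(1-xD))) / ln(alpha)
Numerator inside ln: 0.819 / 0.009 = 91.0
ln(91.0) = 4.51086
ln(alpha) = ln(4.4) = 1.481605
N_min = 4.51086 / 1.481605 = 3.04


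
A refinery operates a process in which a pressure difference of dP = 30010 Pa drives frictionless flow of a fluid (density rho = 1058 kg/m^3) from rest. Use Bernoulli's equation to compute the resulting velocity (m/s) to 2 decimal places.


v = sqrt(2*dP/rho)
v = sqrt(2*30010/1058)
v = sqrt(56.729679)
v = 7.53 m/s


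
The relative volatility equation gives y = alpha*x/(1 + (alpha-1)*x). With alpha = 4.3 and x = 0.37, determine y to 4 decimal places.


y = alpha*x / (1 + (alpha-1)*x)
y = 4.3*0.37 / (1 + (4.3-1)*0.37)
y = 1.591 / (1 + 1.221)
y = 1.591 / 2.221
y = 0.7163


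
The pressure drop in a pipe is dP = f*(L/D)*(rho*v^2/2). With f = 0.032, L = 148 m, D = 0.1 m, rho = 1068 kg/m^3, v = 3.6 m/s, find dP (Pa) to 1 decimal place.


dP = f * (L/D) * (rho*v^2/2)
dP = 0.032 * (148/0.1) * (1068*3.6^2/2)
L/D = 1480.0
rho*v^2/2 = 1068*12.96/2 = 6920.64
dP = 0.032 * 1480.0 * 6920.64
dP = 327761.5 Pa


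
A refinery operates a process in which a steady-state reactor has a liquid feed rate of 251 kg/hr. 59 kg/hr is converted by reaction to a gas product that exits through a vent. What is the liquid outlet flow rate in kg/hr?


Steady-state mass balance on the main outlet: F_out = F_in - F_removed
F_out = 251 - 59
F_out = 192 kg/hr


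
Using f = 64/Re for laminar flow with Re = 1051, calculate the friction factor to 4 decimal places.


f = 64 / Re
f = 64 / 1051
f = 0.0609


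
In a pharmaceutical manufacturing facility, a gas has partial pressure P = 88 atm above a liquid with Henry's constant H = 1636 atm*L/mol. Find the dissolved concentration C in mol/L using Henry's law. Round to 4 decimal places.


C = P / H
C = 88 / 1636
C = 0.0538 mol/L


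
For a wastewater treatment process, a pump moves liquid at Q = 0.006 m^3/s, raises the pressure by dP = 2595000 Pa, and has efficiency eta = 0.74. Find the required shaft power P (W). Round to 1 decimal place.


P = Q * dP / eta
P = 0.006 * 2595000 / 0.74
P = 15570.0 / 0.74
P = 21040.5 W


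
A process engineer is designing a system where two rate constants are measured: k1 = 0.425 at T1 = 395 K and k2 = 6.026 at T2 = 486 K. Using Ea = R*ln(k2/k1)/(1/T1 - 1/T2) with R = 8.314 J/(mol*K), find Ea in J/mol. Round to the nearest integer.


Ea = R * ln(k2/k1) / (1/T1 - 1/T2)
ln(k2/k1) = ln(6.026/0.425) = 2.6517496
1/T1 - 1/T2 = 1/395 - 1/486 = 0.000474032401
Ea = 8.314 * 2.6517496 / 0.000474032401
Ea = 46509 J/mol


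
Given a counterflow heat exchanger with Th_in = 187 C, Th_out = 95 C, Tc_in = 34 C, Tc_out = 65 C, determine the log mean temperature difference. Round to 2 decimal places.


dT1 = Th_in - Tc_out = 187 - 65 = 122
dT2 = Th_out - Tc_in = 95 - 34 = 61
LMTD = (dT1 - dT2) / ln(dT1/dT2)
LMTD = (122 - 61) / ln(122/61)
LMTD = 88.00 K


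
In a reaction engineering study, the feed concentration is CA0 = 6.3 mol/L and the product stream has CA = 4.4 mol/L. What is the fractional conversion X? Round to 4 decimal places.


X = (CA0 - CA) / CA0
X = (6.3 - 4.4) / 6.3
X = 1.9 / 6.3
X = 0.3016


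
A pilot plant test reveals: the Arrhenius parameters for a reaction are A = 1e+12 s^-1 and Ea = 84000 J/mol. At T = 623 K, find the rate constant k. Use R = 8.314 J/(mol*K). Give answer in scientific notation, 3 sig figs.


k = A * exp(-Ea/(R*T))
k = 1e+12 * exp(-84000 / (8.314 * 623))
k = 1e+12 * exp(-16.2174)
k = 9.05e+04


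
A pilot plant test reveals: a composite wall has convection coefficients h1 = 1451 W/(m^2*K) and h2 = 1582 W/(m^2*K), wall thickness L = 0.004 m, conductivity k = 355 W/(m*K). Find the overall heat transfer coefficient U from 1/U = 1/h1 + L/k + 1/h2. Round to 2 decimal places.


1/U = 1/h1 + L/k + 1/h2
1/U = 1/1451 + 0.004/355 + 1/1582
1/U = 0.0006891799 + 1.12676e-05 + 0.0006321113
1/U = 0.0013325588
U = 750.44 W/(m^2*K)


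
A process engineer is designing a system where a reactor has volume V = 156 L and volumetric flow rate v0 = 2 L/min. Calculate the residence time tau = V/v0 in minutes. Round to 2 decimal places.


tau = V / v0
tau = 156 / 2
tau = 78.00 min


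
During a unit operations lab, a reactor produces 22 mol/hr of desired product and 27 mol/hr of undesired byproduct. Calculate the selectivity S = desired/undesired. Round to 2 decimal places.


S = desired product rate / undesired product rate
S = 22 / 27
S = 0.81


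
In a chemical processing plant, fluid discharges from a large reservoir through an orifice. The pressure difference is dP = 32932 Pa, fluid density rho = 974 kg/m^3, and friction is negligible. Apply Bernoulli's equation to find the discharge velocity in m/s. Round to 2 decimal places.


v = sqrt(2*dP/rho)
v = sqrt(2*32932/974)
v = sqrt(67.622177)
v = 8.22 m/s


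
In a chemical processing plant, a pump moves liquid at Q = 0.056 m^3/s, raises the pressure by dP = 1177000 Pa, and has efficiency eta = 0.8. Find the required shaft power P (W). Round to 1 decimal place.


P = Q * dP / eta
P = 0.056 * 1177000 / 0.8
P = 65912.0 / 0.8
P = 82390.0 W


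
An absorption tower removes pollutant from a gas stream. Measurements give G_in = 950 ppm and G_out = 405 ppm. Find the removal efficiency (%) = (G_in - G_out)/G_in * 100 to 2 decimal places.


Efficiency = (G_in - G_out) / G_in * 100%
Efficiency = (950 - 405) / 950 * 100
Efficiency = 545 / 950 * 100
Efficiency = 57.37%


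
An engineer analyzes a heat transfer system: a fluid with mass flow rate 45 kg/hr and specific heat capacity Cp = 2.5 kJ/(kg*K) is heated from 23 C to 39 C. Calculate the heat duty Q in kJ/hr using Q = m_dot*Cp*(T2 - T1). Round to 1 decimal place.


Q = m_dot * Cp * (T2 - T1)
Q = 45 * 2.5 * (39 - 23)
Q = 45 * 2.5 * 16
Q = 1800.0 kJ/hr


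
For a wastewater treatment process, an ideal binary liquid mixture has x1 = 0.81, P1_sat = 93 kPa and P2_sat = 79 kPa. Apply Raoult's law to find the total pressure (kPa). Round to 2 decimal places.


P = x1*P1_sat + x2*P2_sat
x2 = 1 - x1 = 1 - 0.81 = 0.19
P = 0.81*93 + 0.19*79
P = 75.33 + 15.01
P = 90.34 kPa


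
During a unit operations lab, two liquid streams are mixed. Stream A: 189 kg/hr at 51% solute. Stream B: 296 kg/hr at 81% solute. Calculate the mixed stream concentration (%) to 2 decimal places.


Mass balance on solute: F1*x1 + F2*x2 = F3*x3
F3 = F1 + F2 = 189 + 296 = 485 kg/hr
x3 = (F1*x1 + F2*x2)/F3
x3 = (189*0.51 + 296*0.81) / 485
x3 = 69.31%


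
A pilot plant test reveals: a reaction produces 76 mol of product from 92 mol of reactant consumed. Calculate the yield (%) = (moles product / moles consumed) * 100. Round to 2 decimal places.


Yield = (moles product / moles consumed) * 100%
Yield = (76 / 92) * 100
Yield = 0.8261 * 100
Yield = 82.61%


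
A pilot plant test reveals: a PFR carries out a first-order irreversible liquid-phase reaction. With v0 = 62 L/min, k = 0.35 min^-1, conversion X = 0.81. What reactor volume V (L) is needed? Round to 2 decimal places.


V = (v0/k) * ln(1/(1-X))
V = (62/0.35) * ln(1/(1-0.81))
V = 177.142857 * ln(5.263158)
V = 177.142857 * 1.660731
V = 294.19 L


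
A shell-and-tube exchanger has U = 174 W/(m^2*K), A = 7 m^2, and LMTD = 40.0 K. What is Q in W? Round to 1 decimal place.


Q = U * A * LMTD
Q = 174 * 7 * 40.0
Q = 48720.0 W


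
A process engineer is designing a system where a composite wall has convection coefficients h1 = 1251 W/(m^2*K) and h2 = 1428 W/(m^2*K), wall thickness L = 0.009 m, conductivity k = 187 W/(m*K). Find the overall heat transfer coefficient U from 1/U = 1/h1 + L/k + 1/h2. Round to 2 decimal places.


1/U = 1/h1 + L/k + 1/h2
1/U = 1/1251 + 0.009/187 + 1/1428
1/U = 0.0007993605 + 4.81283e-05 + 0.0007002801
1/U = 0.0015477689
U = 646.09 W/(m^2*K)


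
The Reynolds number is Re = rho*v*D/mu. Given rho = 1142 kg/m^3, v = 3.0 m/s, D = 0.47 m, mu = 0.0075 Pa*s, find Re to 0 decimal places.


Re = rho * v * D / mu
Re = 1142 * 3.0 * 0.47 / 0.0075
Re = 1610.22 / 0.0075
Re = 214696


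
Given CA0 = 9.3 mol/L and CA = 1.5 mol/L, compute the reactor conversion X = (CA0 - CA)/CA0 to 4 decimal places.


X = (CA0 - CA) / CA0
X = (9.3 - 1.5) / 9.3
X = 7.8 / 9.3
X = 0.8387


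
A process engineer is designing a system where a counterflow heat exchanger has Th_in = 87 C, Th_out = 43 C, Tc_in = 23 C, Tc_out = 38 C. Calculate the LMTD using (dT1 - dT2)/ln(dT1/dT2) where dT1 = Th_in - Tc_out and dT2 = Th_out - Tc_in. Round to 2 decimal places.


dT1 = Th_in - Tc_out = 87 - 38 = 49
dT2 = Th_out - Tc_in = 43 - 23 = 20
LMTD = (dT1 - dT2) / ln(dT1/dT2)
LMTD = (49 - 20) / ln(49/20)
LMTD = 32.36 K


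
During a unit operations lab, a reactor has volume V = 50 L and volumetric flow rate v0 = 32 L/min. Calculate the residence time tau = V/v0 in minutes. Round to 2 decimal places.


tau = V / v0
tau = 50 / 32
tau = 1.56 min


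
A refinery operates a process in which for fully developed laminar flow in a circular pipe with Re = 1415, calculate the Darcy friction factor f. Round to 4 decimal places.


f = 64 / Re
f = 64 / 1415
f = 0.0452


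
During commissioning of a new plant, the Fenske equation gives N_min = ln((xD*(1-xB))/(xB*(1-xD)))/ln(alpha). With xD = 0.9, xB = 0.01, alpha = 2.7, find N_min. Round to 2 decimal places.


N_min = ln((xD*(1-xB))/(xB*(1-xD))) / ln(alpha)
Numerator inside ln: 0.891 / 0.001 = 891.0
ln(891.0) = 6.792344
ln(alpha) = ln(2.7) = 0.993252
N_min = 6.792344 / 0.993252 = 6.84


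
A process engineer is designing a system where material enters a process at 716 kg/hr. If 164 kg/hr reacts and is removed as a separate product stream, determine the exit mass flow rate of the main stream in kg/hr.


Steady-state mass balance on the main outlet: F_out = F_in - F_removed
F_out = 716 - 164
F_out = 552 kg/hr


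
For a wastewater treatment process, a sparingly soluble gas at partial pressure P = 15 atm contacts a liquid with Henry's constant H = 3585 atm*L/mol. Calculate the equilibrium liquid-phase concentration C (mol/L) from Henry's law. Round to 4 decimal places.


C = P / H
C = 15 / 3585
C = 0.0042 mol/L


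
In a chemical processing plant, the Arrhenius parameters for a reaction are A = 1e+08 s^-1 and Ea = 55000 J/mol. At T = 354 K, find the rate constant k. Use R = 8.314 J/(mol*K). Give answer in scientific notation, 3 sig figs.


k = A * exp(-Ea/(R*T))
k = 1e+08 * exp(-55000 / (8.314 * 354))
k = 1e+08 * exp(-18.687423)
k = 7.66e-01


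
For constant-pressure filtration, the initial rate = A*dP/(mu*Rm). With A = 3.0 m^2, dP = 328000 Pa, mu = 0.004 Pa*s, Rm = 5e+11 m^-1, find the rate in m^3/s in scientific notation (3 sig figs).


rate = A * dP / (mu * Rm)
rate = 3.0 * 328000 / (0.004 * 5e+11)
rate = 984000.0 / 2.000e+09
rate = 4.92e-04 m^3/s


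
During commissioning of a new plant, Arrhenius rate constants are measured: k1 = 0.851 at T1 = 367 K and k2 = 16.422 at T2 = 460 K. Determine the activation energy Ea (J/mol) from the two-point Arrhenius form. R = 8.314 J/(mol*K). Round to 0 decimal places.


Ea = R * ln(k2/k1) / (1/T1 - 1/T2)
ln(k2/k1) = ln(16.422/0.851) = 2.959965
1/T1 - 1/T2 = 1/367 - 1/460 = 0.000550882597
Ea = 8.314 * 2.959965 / 0.000550882597
Ea = 44672 J/mol


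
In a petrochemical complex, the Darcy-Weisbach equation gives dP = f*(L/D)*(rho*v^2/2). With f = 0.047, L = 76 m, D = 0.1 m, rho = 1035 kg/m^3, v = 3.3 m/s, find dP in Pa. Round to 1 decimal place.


dP = f * (L/D) * (rho*v^2/2)
dP = 0.047 * (76/0.1) * (1035*3.3^2/2)
L/D = 760.0
rho*v^2/2 = 1035*10.89/2 = 5635.575
dP = 0.047 * 760.0 * 5635.575
dP = 201302.7 Pa


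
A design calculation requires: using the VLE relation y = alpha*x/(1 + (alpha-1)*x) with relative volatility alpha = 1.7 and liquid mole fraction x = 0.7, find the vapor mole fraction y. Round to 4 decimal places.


y = alpha*x / (1 + (alpha-1)*x)
y = 1.7*0.7 / (1 + (1.7-1)*0.7)
y = 1.19 / (1 + 0.49)
y = 1.19 / 1.49
y = 0.7987


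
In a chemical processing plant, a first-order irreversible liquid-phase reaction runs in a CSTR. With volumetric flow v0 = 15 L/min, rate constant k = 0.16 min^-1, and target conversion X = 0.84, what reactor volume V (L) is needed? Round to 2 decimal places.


V = v0 * X / (k * (1 - X))
V = 15 * 0.84 / (0.16 * (1 - 0.84))
V = 12.6 / (0.16 * 0.16)
V = 12.6 / 0.0256
V = 492.19 L


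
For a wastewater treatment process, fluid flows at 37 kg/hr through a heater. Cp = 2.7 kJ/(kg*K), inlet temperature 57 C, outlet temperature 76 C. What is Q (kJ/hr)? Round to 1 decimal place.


Q = m_dot * Cp * (T2 - T1)
Q = 37 * 2.7 * (76 - 57)
Q = 37 * 2.7 * 19
Q = 1898.1 kJ/hr


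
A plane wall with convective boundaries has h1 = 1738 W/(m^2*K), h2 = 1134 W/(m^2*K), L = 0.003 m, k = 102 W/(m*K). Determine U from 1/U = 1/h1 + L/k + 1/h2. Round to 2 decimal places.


1/U = 1/h1 + L/k + 1/h2
1/U = 1/1738 + 0.003/102 + 1/1134
1/U = 0.000575374 + 2.94118e-05 + 0.0008818342
1/U = 0.00148662
U = 672.67 W/(m^2*K)


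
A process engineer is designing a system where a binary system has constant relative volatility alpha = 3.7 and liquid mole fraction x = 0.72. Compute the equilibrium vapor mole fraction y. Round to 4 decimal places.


y = alpha*x / (1 + (alpha-1)*x)
y = 3.7*0.72 / (1 + (3.7-1)*0.72)
y = 2.664 / (1 + 1.944)
y = 2.664 / 2.944
y = 0.9049


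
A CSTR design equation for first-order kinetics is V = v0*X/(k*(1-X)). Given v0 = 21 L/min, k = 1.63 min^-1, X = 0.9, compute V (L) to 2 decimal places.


V = v0 * X / (k * (1 - X))
V = 21 * 0.9 / (1.63 * (1 - 0.9))
V = 18.9 / (1.63 * 0.1)
V = 18.9 / 0.163
V = 115.95 L


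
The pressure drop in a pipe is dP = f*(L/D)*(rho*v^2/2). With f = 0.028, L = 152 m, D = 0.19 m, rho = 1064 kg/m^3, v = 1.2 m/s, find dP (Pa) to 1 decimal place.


dP = f * (L/D) * (rho*v^2/2)
dP = 0.028 * (152/0.19) * (1064*1.2^2/2)
L/D = 800.0
rho*v^2/2 = 1064*1.44/2 = 766.08
dP = 0.028 * 800.0 * 766.08
dP = 17160.2 Pa


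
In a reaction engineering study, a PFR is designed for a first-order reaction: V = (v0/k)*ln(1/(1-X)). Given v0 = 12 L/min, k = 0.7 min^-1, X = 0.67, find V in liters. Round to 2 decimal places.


V = (v0/k) * ln(1/(1-X))
V = (12/0.7) * ln(1/(1-0.67))
V = 17.142857 * ln(3.030303)
V = 17.142857 * 1.108663
V = 19.01 L


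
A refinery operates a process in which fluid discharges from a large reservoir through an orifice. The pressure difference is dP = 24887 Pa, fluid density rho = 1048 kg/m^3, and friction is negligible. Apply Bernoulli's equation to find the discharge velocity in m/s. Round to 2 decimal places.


v = sqrt(2*dP/rho)
v = sqrt(2*24887/1048)
v = sqrt(47.494275)
v = 6.89 m/s


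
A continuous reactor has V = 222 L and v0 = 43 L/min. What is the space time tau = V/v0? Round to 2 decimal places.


tau = V / v0
tau = 222 / 43
tau = 5.16 min


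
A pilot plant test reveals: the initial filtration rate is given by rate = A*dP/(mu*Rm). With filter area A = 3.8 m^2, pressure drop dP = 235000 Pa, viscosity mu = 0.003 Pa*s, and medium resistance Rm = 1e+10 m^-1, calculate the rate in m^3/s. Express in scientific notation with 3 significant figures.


rate = A * dP / (mu * Rm)
rate = 3.8 * 235000 / (0.003 * 1e+10)
rate = 893000.0 / 3.000e+07
rate = 2.98e-02 m^3/s


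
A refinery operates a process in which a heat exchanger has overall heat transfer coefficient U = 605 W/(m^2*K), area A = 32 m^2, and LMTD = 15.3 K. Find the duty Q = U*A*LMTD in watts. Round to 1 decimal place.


Q = U * A * LMTD
Q = 605 * 32 * 15.3
Q = 296208.0 W


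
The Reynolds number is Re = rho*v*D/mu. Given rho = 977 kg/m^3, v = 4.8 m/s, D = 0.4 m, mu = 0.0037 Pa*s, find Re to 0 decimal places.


Re = rho * v * D / mu
Re = 977 * 4.8 * 0.4 / 0.0037
Re = 1875.84 / 0.0037
Re = 506984


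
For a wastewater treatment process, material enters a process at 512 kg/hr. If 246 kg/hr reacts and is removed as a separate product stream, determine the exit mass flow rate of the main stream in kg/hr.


Steady-state mass balance on the main outlet: F_out = F_in - F_removed
F_out = 512 - 246
F_out = 266 kg/hr


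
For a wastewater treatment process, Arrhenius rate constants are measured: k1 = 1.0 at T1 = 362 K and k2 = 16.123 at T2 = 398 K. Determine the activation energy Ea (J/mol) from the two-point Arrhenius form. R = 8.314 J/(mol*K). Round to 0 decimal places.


Ea = R * ln(k2/k1) / (1/T1 - 1/T2)
ln(k2/k1) = ln(16.123/1.0) = 2.7802468
1/T1 - 1/T2 = 1/362 - 1/398 = 0.000249868125
Ea = 8.314 * 2.7802468 / 0.000249868125
Ea = 92509 J/mol


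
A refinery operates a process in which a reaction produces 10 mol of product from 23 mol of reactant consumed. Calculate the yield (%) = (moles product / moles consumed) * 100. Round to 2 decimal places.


Yield = (moles product / moles consumed) * 100%
Yield = (10 / 23) * 100
Yield = 0.4348 * 100
Yield = 43.48%


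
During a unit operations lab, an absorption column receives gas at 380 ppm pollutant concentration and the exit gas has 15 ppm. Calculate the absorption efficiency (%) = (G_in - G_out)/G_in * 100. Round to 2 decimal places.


Efficiency = (G_in - G_out) / G_in * 100%
Efficiency = (380 - 15) / 380 * 100
Efficiency = 365 / 380 * 100
Efficiency = 96.05%


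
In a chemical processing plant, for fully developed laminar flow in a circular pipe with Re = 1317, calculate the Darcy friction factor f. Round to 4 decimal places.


f = 64 / Re
f = 64 / 1317
f = 0.0486


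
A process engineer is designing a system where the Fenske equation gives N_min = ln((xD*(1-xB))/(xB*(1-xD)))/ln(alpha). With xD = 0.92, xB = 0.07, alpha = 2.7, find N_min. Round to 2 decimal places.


N_min = ln((xD*(1-xB))/(xB*(1-xD))) / ln(alpha)
Numerator inside ln: 0.8556 / 0.0056 = 152.785714
ln(152.785714) = 5.029036
ln(alpha) = ln(2.7) = 0.993252
N_min = 5.029036 / 0.993252 = 5.06


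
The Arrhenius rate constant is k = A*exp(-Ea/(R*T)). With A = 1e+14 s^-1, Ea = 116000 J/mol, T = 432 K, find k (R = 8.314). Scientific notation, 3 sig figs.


k = A * exp(-Ea/(R*T))
k = 1e+14 * exp(-116000 / (8.314 * 432))
k = 1e+14 * exp(-32.297152)
k = 9.41e-01


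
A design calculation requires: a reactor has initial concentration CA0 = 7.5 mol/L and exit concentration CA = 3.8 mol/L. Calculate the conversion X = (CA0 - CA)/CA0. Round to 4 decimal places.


X = (CA0 - CA) / CA0
X = (7.5 - 3.8) / 7.5
X = 3.7 / 7.5
X = 0.4933


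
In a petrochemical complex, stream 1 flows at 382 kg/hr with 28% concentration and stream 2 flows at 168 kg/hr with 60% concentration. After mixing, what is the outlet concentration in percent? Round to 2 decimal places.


Mass balance on solute: F1*x1 + F2*x2 = F3*x3
F3 = F1 + F2 = 382 + 168 = 550 kg/hr
x3 = (F1*x1 + F2*x2)/F3
x3 = (382*0.28 + 168*0.6) / 550
x3 = 37.77%


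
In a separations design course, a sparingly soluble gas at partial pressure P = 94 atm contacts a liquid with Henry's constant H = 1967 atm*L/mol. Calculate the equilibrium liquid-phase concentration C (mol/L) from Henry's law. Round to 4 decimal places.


C = P / H
C = 94 / 1967
C = 0.0478 mol/L


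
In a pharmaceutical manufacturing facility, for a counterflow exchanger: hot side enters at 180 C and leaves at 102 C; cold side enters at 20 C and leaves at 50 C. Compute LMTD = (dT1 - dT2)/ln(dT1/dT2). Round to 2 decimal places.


dT1 = Th_in - Tc_out = 180 - 50 = 130
dT2 = Th_out - Tc_in = 102 - 20 = 82
LMTD = (dT1 - dT2) / ln(dT1/dT2)
LMTD = (130 - 82) / ln(130/82)
LMTD = 104.16 K


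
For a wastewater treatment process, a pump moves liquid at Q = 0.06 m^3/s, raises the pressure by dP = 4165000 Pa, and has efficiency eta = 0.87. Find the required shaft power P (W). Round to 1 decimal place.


P = Q * dP / eta
P = 0.06 * 4165000 / 0.87
P = 249900.0 / 0.87
P = 287241.4 W


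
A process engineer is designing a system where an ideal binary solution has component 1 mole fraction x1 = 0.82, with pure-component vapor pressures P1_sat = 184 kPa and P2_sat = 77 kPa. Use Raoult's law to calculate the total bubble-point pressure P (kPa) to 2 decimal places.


P = x1*P1_sat + x2*P2_sat
x2 = 1 - x1 = 1 - 0.82 = 0.18
P = 0.82*184 + 0.18*77
P = 150.88 + 13.86
P = 164.74 kPa


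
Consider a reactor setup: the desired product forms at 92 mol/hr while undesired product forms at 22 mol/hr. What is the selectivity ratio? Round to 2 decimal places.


S = desired product rate / undesired product rate
S = 92 / 22
S = 4.18


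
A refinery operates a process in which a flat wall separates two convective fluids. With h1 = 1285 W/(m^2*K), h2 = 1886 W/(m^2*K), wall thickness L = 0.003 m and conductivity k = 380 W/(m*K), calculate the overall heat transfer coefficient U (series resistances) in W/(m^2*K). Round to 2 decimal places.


1/U = 1/h1 + L/k + 1/h2
1/U = 1/1285 + 0.003/380 + 1/1886
1/U = 0.0007782101 + 7.8947e-06 + 0.0005302227
1/U = 0.0013163275
U = 759.69 W/(m^2*K)


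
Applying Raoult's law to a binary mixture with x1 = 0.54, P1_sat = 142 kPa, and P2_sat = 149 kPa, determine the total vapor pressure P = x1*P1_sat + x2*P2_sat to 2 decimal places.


P = x1*P1_sat + x2*P2_sat
x2 = 1 - x1 = 1 - 0.54 = 0.46
P = 0.54*142 + 0.46*149
P = 76.68 + 68.54
P = 145.22 kPa


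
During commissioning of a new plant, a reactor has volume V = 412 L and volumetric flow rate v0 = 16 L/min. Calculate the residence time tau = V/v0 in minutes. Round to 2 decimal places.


tau = V / v0
tau = 412 / 16
tau = 25.75 min


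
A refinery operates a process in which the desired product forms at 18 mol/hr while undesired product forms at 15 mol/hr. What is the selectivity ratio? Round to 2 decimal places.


S = desired product rate / undesired product rate
S = 18 / 15
S = 1.20


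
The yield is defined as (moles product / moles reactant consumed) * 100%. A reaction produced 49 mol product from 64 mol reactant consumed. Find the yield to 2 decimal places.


Yield = (moles product / moles consumed) * 100%
Yield = (49 / 64) * 100
Yield = 0.7656 * 100
Yield = 76.56%


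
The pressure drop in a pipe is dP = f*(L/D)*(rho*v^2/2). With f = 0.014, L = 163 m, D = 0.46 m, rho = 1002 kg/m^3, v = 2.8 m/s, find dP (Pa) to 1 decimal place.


dP = f * (L/D) * (rho*v^2/2)
dP = 0.014 * (163/0.46) * (1002*2.8^2/2)
L/D = 354.34782609
rho*v^2/2 = 1002*7.84/2 = 3927.84
dP = 0.014 * 354.34782609 * 3927.84
dP = 19485.5 Pa


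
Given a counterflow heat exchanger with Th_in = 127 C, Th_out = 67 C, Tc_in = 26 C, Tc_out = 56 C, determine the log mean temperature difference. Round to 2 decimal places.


dT1 = Th_in - Tc_out = 127 - 56 = 71
dT2 = Th_out - Tc_in = 67 - 26 = 41
LMTD = (dT1 - dT2) / ln(dT1/dT2)
LMTD = (71 - 41) / ln(71/41)
LMTD = 54.63 K


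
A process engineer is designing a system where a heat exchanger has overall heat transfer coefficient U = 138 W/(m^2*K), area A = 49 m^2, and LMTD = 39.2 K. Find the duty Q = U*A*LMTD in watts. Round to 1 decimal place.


Q = U * A * LMTD
Q = 138 * 49 * 39.2
Q = 265070.4 W


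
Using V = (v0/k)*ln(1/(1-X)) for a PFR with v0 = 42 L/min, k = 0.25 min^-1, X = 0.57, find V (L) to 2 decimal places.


V = (v0/k) * ln(1/(1-X))
V = (42/0.25) * ln(1/(1-0.57))
V = 168.0 * ln(2.325581)
V = 168.0 * 0.84397
V = 141.79 L


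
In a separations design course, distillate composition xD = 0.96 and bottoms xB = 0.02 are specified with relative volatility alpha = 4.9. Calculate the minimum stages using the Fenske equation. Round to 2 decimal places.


N_min = ln((xD*(1-xB))/(xB*(1-xD))) / ln(alpha)
Numerator inside ln: 0.9408 / 0.0008 = 1176.0
ln(1176.0) = 7.069874
ln(alpha) = ln(4.9) = 1.589235
N_min = 7.069874 / 1.589235 = 4.45


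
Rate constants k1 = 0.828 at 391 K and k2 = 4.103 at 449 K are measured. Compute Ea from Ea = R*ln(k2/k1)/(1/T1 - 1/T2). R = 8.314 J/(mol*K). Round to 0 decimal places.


Ea = R * ln(k2/k1) / (1/T1 - 1/T2)
ln(k2/k1) = ln(4.103/0.828) = 1.6004605
1/T1 - 1/T2 = 1/391 - 1/449 = 0.000330373265
Ea = 8.314 * 1.6004605 / 0.000330373265
Ea = 40276 J/mol


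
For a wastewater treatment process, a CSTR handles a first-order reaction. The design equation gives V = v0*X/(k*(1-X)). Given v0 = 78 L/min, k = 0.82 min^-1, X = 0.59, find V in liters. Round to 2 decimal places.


V = v0 * X / (k * (1 - X))
V = 78 * 0.59 / (0.82 * (1 - 0.59))
V = 46.02 / (0.82 * 0.41)
V = 46.02 / 0.3362
V = 136.88 L


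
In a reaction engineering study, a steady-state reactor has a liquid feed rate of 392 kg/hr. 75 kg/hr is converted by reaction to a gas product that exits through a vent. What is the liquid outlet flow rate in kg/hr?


Steady-state mass balance on the main outlet: F_out = F_in - F_removed
F_out = 392 - 75
F_out = 317 kg/hr


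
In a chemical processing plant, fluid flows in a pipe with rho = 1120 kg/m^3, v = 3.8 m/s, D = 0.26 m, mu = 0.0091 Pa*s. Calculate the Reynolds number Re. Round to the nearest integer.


Re = rho * v * D / mu
Re = 1120 * 3.8 * 0.26 / 0.0091
Re = 1106.56 / 0.0091
Re = 121600


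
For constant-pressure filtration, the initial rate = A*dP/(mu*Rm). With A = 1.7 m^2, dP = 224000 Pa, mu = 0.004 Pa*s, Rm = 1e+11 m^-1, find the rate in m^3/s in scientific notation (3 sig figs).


rate = A * dP / (mu * Rm)
rate = 1.7 * 224000 / (0.004 * 1e+11)
rate = 380800.0 / 4.000e+08
rate = 9.52e-04 m^3/s


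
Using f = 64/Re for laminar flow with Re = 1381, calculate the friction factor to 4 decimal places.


f = 64 / Re
f = 64 / 1381
f = 0.0463


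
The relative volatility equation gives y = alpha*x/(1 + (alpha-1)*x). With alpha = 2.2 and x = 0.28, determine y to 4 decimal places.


y = alpha*x / (1 + (alpha-1)*x)
y = 2.2*0.28 / (1 + (2.2-1)*0.28)
y = 0.616 / (1 + 0.336)
y = 0.616 / 1.336
y = 0.4611


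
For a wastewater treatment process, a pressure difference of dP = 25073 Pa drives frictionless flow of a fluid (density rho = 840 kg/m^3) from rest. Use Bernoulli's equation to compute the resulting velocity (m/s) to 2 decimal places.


v = sqrt(2*dP/rho)
v = sqrt(2*25073/840)
v = sqrt(59.697619)
v = 7.73 m/s


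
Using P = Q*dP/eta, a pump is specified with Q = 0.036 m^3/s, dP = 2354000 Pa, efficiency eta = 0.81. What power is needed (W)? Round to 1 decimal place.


P = Q * dP / eta
P = 0.036 * 2354000 / 0.81
P = 84744.0 / 0.81
P = 104622.2 W


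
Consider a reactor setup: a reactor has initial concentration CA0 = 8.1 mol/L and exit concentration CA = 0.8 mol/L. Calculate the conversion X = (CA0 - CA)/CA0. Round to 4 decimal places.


X = (CA0 - CA) / CA0
X = (8.1 - 0.8) / 8.1
X = 7.3 / 8.1
X = 0.9012


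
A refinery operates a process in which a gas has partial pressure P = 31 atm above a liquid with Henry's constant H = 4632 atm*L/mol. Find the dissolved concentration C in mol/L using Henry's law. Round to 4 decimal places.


C = P / H
C = 31 / 4632
C = 0.0067 mol/L


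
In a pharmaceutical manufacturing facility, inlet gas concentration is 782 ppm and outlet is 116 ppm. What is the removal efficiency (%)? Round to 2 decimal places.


Efficiency = (G_in - G_out) / G_in * 100%
Efficiency = (782 - 116) / 782 * 100
Efficiency = 666 / 782 * 100
Efficiency = 85.17%


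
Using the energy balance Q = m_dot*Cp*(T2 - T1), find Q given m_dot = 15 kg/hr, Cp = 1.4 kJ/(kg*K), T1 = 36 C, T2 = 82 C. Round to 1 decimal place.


Q = m_dot * Cp * (T2 - T1)
Q = 15 * 1.4 * (82 - 36)
Q = 15 * 1.4 * 46
Q = 966.0 kJ/hr


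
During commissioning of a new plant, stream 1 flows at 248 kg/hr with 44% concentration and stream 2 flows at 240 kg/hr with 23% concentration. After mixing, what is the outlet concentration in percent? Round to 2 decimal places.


Mass balance on solute: F1*x1 + F2*x2 = F3*x3
F3 = F1 + F2 = 248 + 240 = 488 kg/hr
x3 = (F1*x1 + F2*x2)/F3
x3 = (248*0.44 + 240*0.23) / 488
x3 = 33.67%


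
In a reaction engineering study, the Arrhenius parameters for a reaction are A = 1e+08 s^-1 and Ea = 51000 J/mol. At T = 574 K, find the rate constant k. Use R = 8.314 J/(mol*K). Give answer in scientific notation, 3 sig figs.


k = A * exp(-Ea/(R*T))
k = 1e+08 * exp(-51000 / (8.314 * 574))
k = 1e+08 * exp(-10.686814)
k = 2.28e+03


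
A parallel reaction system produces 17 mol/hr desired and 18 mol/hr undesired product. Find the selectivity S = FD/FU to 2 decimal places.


S = desired product rate / undesired product rate
S = 17 / 18
S = 0.94


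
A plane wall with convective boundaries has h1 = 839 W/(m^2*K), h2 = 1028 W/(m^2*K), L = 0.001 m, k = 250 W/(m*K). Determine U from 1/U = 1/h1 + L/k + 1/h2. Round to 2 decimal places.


1/U = 1/h1 + L/k + 1/h2
1/U = 1/839 + 0.001/250 + 1/1028
1/U = 0.0011918951 + 4e-06 + 0.0009727626
1/U = 0.0021686577
U = 461.11 W/(m^2*K)


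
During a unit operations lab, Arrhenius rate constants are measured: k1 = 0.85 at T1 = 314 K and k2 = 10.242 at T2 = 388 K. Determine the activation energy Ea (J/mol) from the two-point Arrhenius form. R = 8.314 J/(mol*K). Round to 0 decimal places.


Ea = R * ln(k2/k1) / (1/T1 - 1/T2)
ln(k2/k1) = ln(10.242/0.85) = 2.4890158
1/T1 - 1/T2 = 1/314 - 1/388 = 0.000607393788
Ea = 8.314 * 2.4890158 / 0.000607393788
Ea = 34070 J/mol


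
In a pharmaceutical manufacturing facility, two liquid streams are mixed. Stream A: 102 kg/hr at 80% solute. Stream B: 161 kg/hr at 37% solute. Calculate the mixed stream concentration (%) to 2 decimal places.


Mass balance on solute: F1*x1 + F2*x2 = F3*x3
F3 = F1 + F2 = 102 + 161 = 263 kg/hr
x3 = (F1*x1 + F2*x2)/F3
x3 = (102*0.8 + 161*0.37) / 263
x3 = 53.68%


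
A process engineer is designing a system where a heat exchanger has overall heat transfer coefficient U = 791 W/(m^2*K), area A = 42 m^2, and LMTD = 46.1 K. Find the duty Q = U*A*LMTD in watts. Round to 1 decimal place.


Q = U * A * LMTD
Q = 791 * 42 * 46.1
Q = 1531534.2 W


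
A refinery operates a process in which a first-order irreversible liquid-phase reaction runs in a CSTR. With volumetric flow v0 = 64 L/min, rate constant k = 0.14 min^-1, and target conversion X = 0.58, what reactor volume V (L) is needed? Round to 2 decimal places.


V = v0 * X / (k * (1 - X))
V = 64 * 0.58 / (0.14 * (1 - 0.58))
V = 37.12 / (0.14 * 0.42)
V = 37.12 / 0.0588
V = 631.29 L


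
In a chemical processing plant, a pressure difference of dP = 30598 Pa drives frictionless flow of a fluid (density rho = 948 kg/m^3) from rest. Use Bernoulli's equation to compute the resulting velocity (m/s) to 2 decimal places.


v = sqrt(2*dP/rho)
v = sqrt(2*30598/948)
v = sqrt(64.552743)
v = 8.03 m/s


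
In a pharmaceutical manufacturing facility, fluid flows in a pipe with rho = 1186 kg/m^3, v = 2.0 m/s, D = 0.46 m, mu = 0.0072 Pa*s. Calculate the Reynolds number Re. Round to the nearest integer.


Re = rho * v * D / mu
Re = 1186 * 2.0 * 0.46 / 0.0072
Re = 1091.12 / 0.0072
Re = 151544


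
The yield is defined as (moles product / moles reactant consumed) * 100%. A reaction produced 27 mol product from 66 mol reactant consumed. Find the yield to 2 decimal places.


Yield = (moles product / moles consumed) * 100%
Yield = (27 / 66) * 100
Yield = 0.4091 * 100
Yield = 40.91%


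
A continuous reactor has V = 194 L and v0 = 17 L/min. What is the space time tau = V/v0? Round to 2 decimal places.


tau = V / v0
tau = 194 / 17
tau = 11.41 min


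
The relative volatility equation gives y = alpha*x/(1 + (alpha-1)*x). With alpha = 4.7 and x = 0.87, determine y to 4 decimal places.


y = alpha*x / (1 + (alpha-1)*x)
y = 4.7*0.87 / (1 + (4.7-1)*0.87)
y = 4.089 / (1 + 3.219)
y = 4.089 / 4.219
y = 0.9692


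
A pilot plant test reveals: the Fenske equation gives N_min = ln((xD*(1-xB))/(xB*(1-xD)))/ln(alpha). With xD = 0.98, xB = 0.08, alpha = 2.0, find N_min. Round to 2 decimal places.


N_min = ln((xD*(1-xB))/(xB*(1-xD))) / ln(alpha)
Numerator inside ln: 0.9016 / 0.0016 = 563.5
ln(563.5) = 6.334167
ln(alpha) = ln(2.0) = 0.693147
N_min = 6.334167 / 0.693147 = 9.14


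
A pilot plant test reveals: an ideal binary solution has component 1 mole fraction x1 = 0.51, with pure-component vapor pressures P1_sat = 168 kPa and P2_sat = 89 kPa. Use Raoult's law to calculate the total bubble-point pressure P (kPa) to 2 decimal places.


P = x1*P1_sat + x2*P2_sat
x2 = 1 - x1 = 1 - 0.51 = 0.49
P = 0.51*168 + 0.49*89
P = 85.68 + 43.61
P = 129.29 kPa


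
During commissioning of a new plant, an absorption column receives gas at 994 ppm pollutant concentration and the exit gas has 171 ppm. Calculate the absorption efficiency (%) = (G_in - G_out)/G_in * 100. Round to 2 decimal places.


Efficiency = (G_in - G_out) / G_in * 100%
Efficiency = (994 - 171) / 994 * 100
Efficiency = 823 / 994 * 100
Efficiency = 82.80%


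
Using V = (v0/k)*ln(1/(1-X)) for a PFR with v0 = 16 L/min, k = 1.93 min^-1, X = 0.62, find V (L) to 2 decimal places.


V = (v0/k) * ln(1/(1-X))
V = (16/1.93) * ln(1/(1-0.62))
V = 8.290155 * ln(2.631579)
V = 8.290155 * 0.967584
V = 8.02 L
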